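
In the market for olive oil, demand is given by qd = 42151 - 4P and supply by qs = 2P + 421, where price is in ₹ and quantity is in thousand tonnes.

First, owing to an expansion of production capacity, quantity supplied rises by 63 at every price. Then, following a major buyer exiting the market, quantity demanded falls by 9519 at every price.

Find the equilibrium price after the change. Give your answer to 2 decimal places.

5358.00

Initially, 42151 - 4P = 2P + 421, so 41730 = 6P and P = 6955, q = 14331.
After the shift, demand is qd = 32632 - 4P and supply is qs = 2P + 484.
New equilibrium: 32632 - 4P = 2P + 484 ⇒ 32148 = 6P ⇒ P = 5358, q = 11200.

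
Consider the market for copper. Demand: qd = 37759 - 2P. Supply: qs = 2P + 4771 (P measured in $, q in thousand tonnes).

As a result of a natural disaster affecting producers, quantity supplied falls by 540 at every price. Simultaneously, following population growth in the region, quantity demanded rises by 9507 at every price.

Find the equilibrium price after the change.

10758.75

Original equilibrium: 37759 - 2P = 2P + 4771 gives 32988 = 4P, so P = 8247 and q = 21265.
With the change applied: demand qd = 47266 - 2P, supply qs = 2P + 4231.
Equate the new curves: 47266 - 2P = 2P + 4231, giving 43035 = 4P, P = 10758.75, q = 25748.5.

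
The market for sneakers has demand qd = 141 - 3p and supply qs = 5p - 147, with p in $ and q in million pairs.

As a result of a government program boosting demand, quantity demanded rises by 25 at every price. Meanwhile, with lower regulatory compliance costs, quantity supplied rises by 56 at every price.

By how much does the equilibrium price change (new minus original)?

-3.875

Before the shock: 141 - 3p = 5p - 147 ⇒ 288 = 8p ⇒ p = 36, q = 33.
After the shift, demand is qd = 166 - 3p and supply is qs = 5p - 91.
Equate the new curves: 166 - 3p = 5p - 91, giving 257 = 8p, p = 32.125, q = 69.625.
Δp = 32.125 − 36 = -3.875.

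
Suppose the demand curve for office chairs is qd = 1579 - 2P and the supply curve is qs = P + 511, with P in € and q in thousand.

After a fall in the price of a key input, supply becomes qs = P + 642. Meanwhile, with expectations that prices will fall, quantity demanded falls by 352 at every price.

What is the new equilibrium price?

Solve the original market: 1579 - 2P = P + 511, hence P = 356 and q = 867.
The new curves are qd = 1227 - 2P (demand) and qs = P + 642 (supply).
Setting them equal: 1227 - 2P = P + 642 → 585 = 3P, so P = 195 and q = 837.

195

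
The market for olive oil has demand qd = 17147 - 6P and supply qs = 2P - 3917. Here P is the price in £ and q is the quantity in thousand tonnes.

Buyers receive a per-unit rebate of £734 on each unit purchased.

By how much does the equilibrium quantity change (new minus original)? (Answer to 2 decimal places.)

Initially, 17147 - 6P = 2P - 3917, so 21064 = 8P and P = 2633, q = 1349.
Since buyers' out-of-pocket price is the market price minus the rebate, the effective demand curve becomes qd = 21551 - 6P.
New equilibrium: 21551 - 6P = 2P - 3917 ⇒ 25468 = 8P ⇒ P = 3183.5, q = 2450.
Δq = 2450 − 1349 = +1101.00.

+1101.00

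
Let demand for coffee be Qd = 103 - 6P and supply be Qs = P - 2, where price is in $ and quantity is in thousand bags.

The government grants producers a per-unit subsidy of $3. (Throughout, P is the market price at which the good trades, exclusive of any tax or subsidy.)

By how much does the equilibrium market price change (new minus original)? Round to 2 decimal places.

Initially, 103 - 6P = P - 2, so 105 = 7P and P = 15, Q = 13.
Since sellers receive the price plus the subsidy, the effective supply curve becomes Qs = P + 1.
Setting them equal: 103 - 6P = P + 1 → 102 = 7P, so P = 102/7 ≈ 14.5714 and Q = 109/7 ≈ 15.5714.
ΔP = 14.5714 − 15 = -0.43.

-0.43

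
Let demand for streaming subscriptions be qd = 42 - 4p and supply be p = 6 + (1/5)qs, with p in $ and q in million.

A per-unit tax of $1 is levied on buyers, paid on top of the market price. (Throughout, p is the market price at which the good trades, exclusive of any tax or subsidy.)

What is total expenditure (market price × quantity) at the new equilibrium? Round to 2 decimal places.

58.77

Initially, 42 - 4p = 5p - 30, so 72 = 9p and p = 8, q = 10.
Since buyers pay the price plus the tax, the effective demand curve becomes qd = 38 - 4p.
Setting them equal: 38 - 4p = 5p - 30 → 68 = 9p, so p = 68/9 ≈ 7.5556 and q = 70/9 ≈ 7.7778.
New expenditure = 7.5556 × 7.7778 = 58.77.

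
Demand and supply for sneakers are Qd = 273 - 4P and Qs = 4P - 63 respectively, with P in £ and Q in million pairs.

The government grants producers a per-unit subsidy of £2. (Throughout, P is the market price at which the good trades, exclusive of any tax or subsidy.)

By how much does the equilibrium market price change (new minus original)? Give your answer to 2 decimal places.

Solve the original market: 273 - 4P = 4P - 63, hence P = 42 and Q = 105.
Since sellers receive the price plus the subsidy, the effective supply curve becomes Qs = 4P - 55.
Equate the new curves: 273 - 4P = 4P - 55, giving 328 = 8P, P = 41, Q = 109.
ΔP = 41 − 42 = -1.00.

-1.00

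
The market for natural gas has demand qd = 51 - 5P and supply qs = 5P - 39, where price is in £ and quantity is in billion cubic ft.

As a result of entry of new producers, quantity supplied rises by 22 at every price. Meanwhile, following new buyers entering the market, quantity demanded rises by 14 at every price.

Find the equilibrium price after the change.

8.2

Solve the original market: 51 - 5P = 5P - 39, hence P = 9 and q = 6.
The new curves are qd = 65 - 5P (demand) and qs = 5P - 17 (supply).
New equilibrium: 65 - 5P = 5P - 17 ⇒ 82 = 10P ⇒ P = 8.2, q = 24.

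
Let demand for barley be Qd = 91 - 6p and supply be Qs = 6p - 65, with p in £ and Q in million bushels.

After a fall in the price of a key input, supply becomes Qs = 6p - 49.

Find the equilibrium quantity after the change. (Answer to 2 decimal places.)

Before the shock: 91 - 6p = 6p - 65 ⇒ 156 = 12p ⇒ p = 13, Q = 13.
After the shift, demand is Qd = 91 - 6p and supply is Qs = 6p - 49.
Clearing the new market: 91 - 6p = 6p - 49, so p = 35/3 ≈ 11.6667 and Q = 21.

21.00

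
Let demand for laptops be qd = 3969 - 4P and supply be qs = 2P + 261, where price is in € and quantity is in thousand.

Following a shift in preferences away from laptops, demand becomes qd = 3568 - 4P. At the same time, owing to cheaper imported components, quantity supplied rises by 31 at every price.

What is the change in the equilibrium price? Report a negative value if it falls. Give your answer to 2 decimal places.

Initially, 3969 - 4P = 2P + 261, so 3708 = 6P and P = 618, q = 1497.
The shock moves the curves to qd = 3568 - 4P and qs = 2P + 292.
Clearing the new market: 3568 - 4P = 2P + 292, so P = 546 and q = 1384.
ΔP = 546 − 618 = -72.00.

-72.00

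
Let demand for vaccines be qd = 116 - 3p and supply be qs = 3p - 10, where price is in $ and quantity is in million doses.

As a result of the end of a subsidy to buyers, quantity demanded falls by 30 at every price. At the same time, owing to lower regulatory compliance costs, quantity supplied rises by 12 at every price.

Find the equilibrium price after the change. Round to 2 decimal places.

Before the shock: 116 - 3p = 3p - 10 ⇒ 126 = 6p ⇒ p = 21, q = 53.
After the shift, demand is qd = 86 - 3p and supply is qs = 3p + 2.
Equate the new curves: 86 - 3p = 3p + 2, giving 84 = 6p, p = 14, q = 44.

14.00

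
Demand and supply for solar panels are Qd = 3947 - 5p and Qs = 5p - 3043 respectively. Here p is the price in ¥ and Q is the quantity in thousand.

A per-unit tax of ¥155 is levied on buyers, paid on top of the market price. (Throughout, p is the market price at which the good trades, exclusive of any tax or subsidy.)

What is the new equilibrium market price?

621.5

Solve the original market: 3947 - 5p = 5p - 3043, hence p = 699 and Q = 452.
Since buyers pay the price plus the tax, the effective demand curve becomes Qd = 3172 - 5p.
Equate the new curves: 3172 - 5p = 5p - 3043, giving 6215 = 10p, p = 621.5, Q = 64.5.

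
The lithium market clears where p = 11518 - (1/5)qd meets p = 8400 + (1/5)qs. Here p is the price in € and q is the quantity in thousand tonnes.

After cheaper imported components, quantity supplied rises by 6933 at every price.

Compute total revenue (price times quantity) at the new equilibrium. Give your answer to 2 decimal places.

104345680.55

Initially, 57590 - 5p = 5p - 42000, so 99590 = 10p and p = 9959, q = 7795.
After the shift, demand is qd = 57590 - 5p and supply is qs = 5p - 35067.
Clearing the new market: 57590 - 5p = 5p - 35067, so p = 9265.7 and q = 11261.5.
New expenditure = 9265.7 × 11261.5 = 104345680.55.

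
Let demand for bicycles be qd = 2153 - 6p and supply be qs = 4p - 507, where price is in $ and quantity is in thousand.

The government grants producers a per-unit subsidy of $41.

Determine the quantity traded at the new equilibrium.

Original equilibrium: 2153 - 6p = 4p - 507 gives 2660 = 10p, so p = 266 and q = 557.
Since sellers receive the price plus the subsidy, the effective supply curve becomes qs = 4p - 343.
Equate the new curves: 2153 - 6p = 4p - 343, giving 2496 = 10p, p = 249.6, q = 655.4.

655.4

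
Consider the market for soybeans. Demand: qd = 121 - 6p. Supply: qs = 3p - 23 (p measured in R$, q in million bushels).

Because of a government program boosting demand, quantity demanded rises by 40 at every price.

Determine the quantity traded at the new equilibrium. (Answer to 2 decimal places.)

38.33

Initially, 121 - 6p = 3p - 23, so 144 = 9p and p = 16, q = 25.
After the shift, demand is qd = 161 - 6p and supply is qs = 3p - 23.
Equate the new curves: 161 - 6p = 3p - 23, giving 184 = 9p, p = 184/9 ≈ 20.4444, q = 115/3 ≈ 38.3333.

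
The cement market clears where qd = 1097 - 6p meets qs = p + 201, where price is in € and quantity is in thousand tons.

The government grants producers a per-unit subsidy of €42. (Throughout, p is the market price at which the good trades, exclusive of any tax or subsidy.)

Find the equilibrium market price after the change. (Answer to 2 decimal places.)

122.00

Original equilibrium: 1097 - 6p = p + 201 gives 896 = 7p, so p = 128 and q = 329.
Since sellers receive the price plus the subsidy, the effective supply curve becomes qs = p + 243.
Setting them equal: 1097 - 6p = p + 243 → 854 = 7p, so p = 122 and q = 365.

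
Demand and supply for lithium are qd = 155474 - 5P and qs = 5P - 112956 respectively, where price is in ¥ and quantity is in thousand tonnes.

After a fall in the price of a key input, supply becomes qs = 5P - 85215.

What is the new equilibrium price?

24068.9

Initially, 155474 - 5P = 5P - 112956, so 268430 = 10P and P = 26843, q = 21259.
The new curves are qd = 155474 - 5P (demand) and qs = 5P - 85215 (supply).
New equilibrium: 155474 - 5P = 5P - 85215 ⇒ 240689 = 10P ⇒ P = 24068.9, q = 35129.5.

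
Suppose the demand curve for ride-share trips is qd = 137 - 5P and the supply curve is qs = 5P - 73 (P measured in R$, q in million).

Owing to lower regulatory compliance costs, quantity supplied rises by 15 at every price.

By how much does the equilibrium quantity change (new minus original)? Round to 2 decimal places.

+7.50

Solve the original market: 137 - 5P = 5P - 73, hence P = 21 and q = 32.
With the change applied: demand qd = 137 - 5P, supply qs = 5P - 58.
New equilibrium: 137 - 5P = 5P - 58 ⇒ 195 = 10P ⇒ P = 19.5, q = 39.5.
Δq = 39.5 − 32 = +7.50.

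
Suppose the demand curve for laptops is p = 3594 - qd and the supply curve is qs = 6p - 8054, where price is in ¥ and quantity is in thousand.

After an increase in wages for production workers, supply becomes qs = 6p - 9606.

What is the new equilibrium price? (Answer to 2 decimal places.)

1885.71

Before the shock: 3594 - p = 6p - 8054 ⇒ 11648 = 7p ⇒ p = 1664, q = 1930.
After the shift, demand is qd = 3594 - p and supply is qs = 6p - 9606.
Clearing the new market: 3594 - p = 6p - 9606, so p = 13200/7 ≈ 1885.7143 and q = 11958/7 ≈ 1708.2857.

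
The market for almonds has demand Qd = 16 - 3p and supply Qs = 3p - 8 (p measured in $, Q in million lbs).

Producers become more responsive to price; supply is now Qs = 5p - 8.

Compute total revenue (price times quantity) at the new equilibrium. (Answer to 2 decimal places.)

Initially, 16 - 3p = 3p - 8, so 24 = 6p and p = 4, Q = 4.
The shock moves the curves to Qd = 16 - 3p and Qs = 5p - 8.
Equate the new curves: 16 - 3p = 5p - 8, giving 24 = 8p, p = 3, Q = 7.
New expenditure = 3 × 7 = 21.00.

21.00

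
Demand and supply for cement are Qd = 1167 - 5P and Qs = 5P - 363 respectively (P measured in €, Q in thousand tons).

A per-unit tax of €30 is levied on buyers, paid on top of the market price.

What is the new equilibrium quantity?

Before the shock: 1167 - 5P = 5P - 363 ⇒ 1530 = 10P ⇒ P = 153, Q = 402.
Since buyers pay the price plus the tax, the effective demand curve becomes Qd = 1017 - 5P.
Clearing the new market: 1017 - 5P = 5P - 363, so P = 138 and Q = 327.

327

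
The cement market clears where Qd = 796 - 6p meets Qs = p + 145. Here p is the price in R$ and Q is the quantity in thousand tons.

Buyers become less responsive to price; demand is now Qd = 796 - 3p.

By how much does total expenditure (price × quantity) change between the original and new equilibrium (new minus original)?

Original equilibrium: 796 - 6p = p + 145 gives 651 = 7p, so p = 93 and Q = 238.
With the change applied: demand Qd = 796 - 3p, supply Qs = p + 145.
New equilibrium: 796 - 3p = p + 145 ⇒ 651 = 4p ⇒ p = 162.75, Q = 307.75.
Expenditure moves from 93×238 = 22134 to 162.75×307.75 = 50086.3125; change = +27952.3125.

+27952.3125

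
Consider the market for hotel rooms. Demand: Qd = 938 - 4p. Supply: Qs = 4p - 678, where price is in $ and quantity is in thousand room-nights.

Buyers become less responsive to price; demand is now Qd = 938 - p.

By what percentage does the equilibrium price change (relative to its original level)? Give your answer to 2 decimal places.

Original equilibrium: 938 - 4p = 4p - 678 gives 1616 = 8p, so p = 202 and Q = 130.
The new curves are Qd = 938 - p (demand) and Qs = 4p - 678 (supply).
Clearing the new market: 938 - p = 4p - 678, so p = 323.2 and Q = 614.8.
%Δp = (323.2 − 202) / 202 × 100 = +60.00%.

+60.00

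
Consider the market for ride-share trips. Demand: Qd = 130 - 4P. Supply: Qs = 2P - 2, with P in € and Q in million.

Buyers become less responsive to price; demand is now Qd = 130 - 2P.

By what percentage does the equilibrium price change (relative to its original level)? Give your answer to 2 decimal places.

Initially, 130 - 4P = 2P - 2, so 132 = 6P and P = 22, Q = 42.
The shock moves the curves to Qd = 130 - 2P and Qs = 2P - 2.
New equilibrium: 130 - 2P = 2P - 2 ⇒ 132 = 4P ⇒ P = 33, Q = 64.
%ΔP = (33 − 22) / 22 × 100 = +50.00%.

+50.00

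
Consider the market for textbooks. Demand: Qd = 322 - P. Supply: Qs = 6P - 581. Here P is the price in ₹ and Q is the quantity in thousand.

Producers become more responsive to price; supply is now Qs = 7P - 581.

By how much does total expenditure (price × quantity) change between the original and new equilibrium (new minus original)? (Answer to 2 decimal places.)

-1292.02

Solve the original market: 322 - P = 6P - 581, hence P = 129 and Q = 193.
The new curves are Qd = 322 - P (demand) and Qs = 7P - 581 (supply).
Setting them equal: 322 - P = 7P - 581 → 903 = 8P, so P = 112.875 and Q = 209.125.
Expenditure moves from 129×193 = 24897 to 112.875×209.125 = 23604.984375; change = -1292.02.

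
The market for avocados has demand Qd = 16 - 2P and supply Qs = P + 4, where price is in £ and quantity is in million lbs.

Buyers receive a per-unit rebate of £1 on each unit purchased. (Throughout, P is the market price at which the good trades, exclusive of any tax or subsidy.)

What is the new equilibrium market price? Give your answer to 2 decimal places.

Before the shock: 16 - 2P = P + 4 ⇒ 12 = 3P ⇒ P = 4, Q = 8.
Since buyers' out-of-pocket price is the market price minus the rebate, the effective demand curve becomes Qd = 18 - 2P.
Setting them equal: 18 - 2P = P + 4 → 14 = 3P, so P = 14/3 ≈ 4.6667 and Q = 26/3 ≈ 8.6667.

4.67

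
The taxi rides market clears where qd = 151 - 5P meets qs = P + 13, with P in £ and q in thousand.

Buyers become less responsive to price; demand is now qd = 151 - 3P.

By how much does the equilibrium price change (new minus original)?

Initially, 151 - 5P = P + 13, so 138 = 6P and P = 23, q = 36.
With the change applied: demand qd = 151 - 3P, supply qs = P + 13.
Clearing the new market: 151 - 3P = P + 13, so P = 34.5 and q = 47.5.
ΔP = 34.5 − 23 = +11.5.

+11.5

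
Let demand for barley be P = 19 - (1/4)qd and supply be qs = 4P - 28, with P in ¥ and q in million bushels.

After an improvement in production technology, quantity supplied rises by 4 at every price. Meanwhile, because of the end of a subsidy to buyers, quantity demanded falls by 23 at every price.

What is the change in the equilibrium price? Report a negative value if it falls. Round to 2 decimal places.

-3.38

Before the shock: 76 - 4P = 4P - 28 ⇒ 104 = 8P ⇒ P = 13, q = 24.
The new curves are qd = 53 - 4P (demand) and qs = 4P - 24 (supply).
Equate the new curves: 53 - 4P = 4P - 24, giving 77 = 8P, P = 9.625, q = 14.5.
ΔP = 9.625 − 13 = -3.38.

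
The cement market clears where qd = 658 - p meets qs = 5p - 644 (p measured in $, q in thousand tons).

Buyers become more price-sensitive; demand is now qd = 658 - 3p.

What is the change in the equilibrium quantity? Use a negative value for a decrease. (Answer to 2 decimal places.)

Original equilibrium: 658 - p = 5p - 644 gives 1302 = 6p, so p = 217 and q = 441.
The new curves are qd = 658 - 3p (demand) and qs = 5p - 644 (supply).
New equilibrium: 658 - 3p = 5p - 644 ⇒ 1302 = 8p ⇒ p = 162.75, q = 169.75.
Δq = 169.75 − 441 = -271.25.

-271.25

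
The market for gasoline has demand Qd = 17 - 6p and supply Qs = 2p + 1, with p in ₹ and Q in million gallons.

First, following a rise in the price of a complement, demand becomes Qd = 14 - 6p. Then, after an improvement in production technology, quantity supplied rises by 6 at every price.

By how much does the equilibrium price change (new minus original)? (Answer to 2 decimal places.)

Initially, 17 - 6p = 2p + 1, so 16 = 8p and p = 2, Q = 5.
With the change applied: demand Qd = 14 - 6p, supply Qs = 2p + 7.
Clearing the new market: 14 - 6p = 2p + 7, so p = 0.875 and Q = 8.75.
Δp = 0.875 − 2 = -1.13.

-1.13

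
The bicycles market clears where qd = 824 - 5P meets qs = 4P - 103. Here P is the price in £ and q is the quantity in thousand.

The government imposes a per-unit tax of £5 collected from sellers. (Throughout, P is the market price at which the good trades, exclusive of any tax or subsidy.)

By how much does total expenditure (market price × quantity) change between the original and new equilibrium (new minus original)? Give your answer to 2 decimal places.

-482.47

Before the shock: 824 - 5P = 4P - 103 ⇒ 927 = 9P ⇒ P = 103, q = 309.
Since sellers keep the price net of the tax, the effective supply curve becomes qs = 4P - 123.
New equilibrium: 824 - 5P = 4P - 123 ⇒ 947 = 9P ⇒ P = 947/9 ≈ 105.2222, q = 2681/9 ≈ 297.8889.
Expenditure moves from 103×309 = 31827 to 105.2222×297.8889 = 31344.5309; change = -482.47.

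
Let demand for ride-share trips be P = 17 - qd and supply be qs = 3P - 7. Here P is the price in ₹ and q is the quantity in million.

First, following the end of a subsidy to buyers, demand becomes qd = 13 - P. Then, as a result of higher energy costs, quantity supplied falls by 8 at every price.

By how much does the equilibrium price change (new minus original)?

+1

Initially, 17 - P = 3P - 7, so 24 = 4P and P = 6, q = 11.
The shock moves the curves to qd = 13 - P and qs = 3P - 15.
Setting them equal: 13 - P = 3P - 15 → 28 = 4P, so P = 7 and q = 6.
ΔP = 7 − 6 = +1.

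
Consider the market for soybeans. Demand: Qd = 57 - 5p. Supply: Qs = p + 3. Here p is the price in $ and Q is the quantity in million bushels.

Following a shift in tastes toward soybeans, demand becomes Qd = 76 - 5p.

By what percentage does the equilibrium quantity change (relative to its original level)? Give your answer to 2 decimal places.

+26.39

Original equilibrium: 57 - 5p = p + 3 gives 54 = 6p, so p = 9 and Q = 12.
The new curves are Qd = 76 - 5p (demand) and Qs = p + 3 (supply).
Clearing the new market: 76 - 5p = p + 3, so p = 73/6 ≈ 12.1667 and Q = 91/6 ≈ 15.1667.
%ΔQ = (15.1667 − 12) / 12 × 100 = +26.39%.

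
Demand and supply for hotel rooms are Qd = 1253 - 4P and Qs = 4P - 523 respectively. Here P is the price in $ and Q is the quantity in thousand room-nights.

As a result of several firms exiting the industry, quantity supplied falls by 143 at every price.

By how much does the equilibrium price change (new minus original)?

+17.875

Original equilibrium: 1253 - 4P = 4P - 523 gives 1776 = 8P, so P = 222 and Q = 365.
The shock moves the curves to Qd = 1253 - 4P and Qs = 4P - 666.
Setting them equal: 1253 - 4P = 4P - 666 → 1919 = 8P, so P = 239.875 and Q = 293.5.
ΔP = 239.875 − 222 = +17.875.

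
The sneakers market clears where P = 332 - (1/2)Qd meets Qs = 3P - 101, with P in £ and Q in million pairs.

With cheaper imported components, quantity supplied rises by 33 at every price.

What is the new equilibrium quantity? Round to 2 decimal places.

371.20

Original equilibrium: 664 - 2P = 3P - 101 gives 765 = 5P, so P = 153 and Q = 358.
After the shift, demand is Qd = 664 - 2P and supply is Qs = 3P - 68.
Clearing the new market: 664 - 2P = 3P - 68, so P = 146.4 and Q = 371.2.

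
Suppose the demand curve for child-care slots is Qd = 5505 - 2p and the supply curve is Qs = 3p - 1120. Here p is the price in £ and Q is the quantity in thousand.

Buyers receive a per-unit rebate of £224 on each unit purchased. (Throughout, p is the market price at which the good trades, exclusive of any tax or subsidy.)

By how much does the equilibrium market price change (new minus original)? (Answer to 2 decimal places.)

+89.60

Solve the original market: 5505 - 2p = 3p - 1120, hence p = 1325 and Q = 2855.
Since buyers' out-of-pocket price is the market price minus the rebate, the effective demand curve becomes Qd = 5953 - 2p.
New equilibrium: 5953 - 2p = 3p - 1120 ⇒ 7073 = 5p ⇒ p = 1414.6, Q = 3123.8.
Δp = 1414.6 − 1325 = +89.60.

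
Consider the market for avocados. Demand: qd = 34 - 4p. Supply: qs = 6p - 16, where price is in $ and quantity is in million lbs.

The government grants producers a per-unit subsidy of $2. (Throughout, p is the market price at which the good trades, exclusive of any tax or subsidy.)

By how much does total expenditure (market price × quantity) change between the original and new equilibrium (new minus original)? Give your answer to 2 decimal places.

+1.44

Before the shock: 34 - 4p = 6p - 16 ⇒ 50 = 10p ⇒ p = 5, q = 14.
Since sellers receive the price plus the subsidy, the effective supply curve becomes qs = 6p - 4.
Setting them equal: 34 - 4p = 6p - 4 → 38 = 10p, so p = 3.8 and q = 18.8.
Expenditure moves from 5×14 = 70 to 3.8×18.8 = 71.44; change = +1.44.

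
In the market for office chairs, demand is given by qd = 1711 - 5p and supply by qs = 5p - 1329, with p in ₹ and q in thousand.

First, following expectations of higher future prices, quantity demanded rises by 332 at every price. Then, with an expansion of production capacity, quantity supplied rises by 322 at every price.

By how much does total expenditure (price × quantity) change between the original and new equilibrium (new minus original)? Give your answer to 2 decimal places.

+99926.00

Initially, 1711 - 5p = 5p - 1329, so 3040 = 10p and p = 304, q = 191.
After the shift, demand is qd = 2043 - 5p and supply is qs = 5p - 1007.
Setting them equal: 2043 - 5p = 5p - 1007 → 3050 = 10p, so p = 305 and q = 518.
Expenditure moves from 304×191 = 58064 to 305×518 = 157990; change = +99926.00.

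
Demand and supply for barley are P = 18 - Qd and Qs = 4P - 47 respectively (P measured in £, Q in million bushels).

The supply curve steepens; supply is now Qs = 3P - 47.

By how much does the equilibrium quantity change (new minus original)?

Solve the original market: 18 - P = 4P - 47, hence P = 13 and Q = 5.
After the shift, demand is Qd = 18 - P and supply is Qs = 3P - 47.
Equate the new curves: 18 - P = 3P - 47, giving 65 = 4P, P = 16.25, Q = 1.75.
ΔQ = 1.75 − 5 = -3.25.

-3.25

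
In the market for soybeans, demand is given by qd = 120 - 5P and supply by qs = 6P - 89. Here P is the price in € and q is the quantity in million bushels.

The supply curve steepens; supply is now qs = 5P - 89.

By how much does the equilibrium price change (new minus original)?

Before the shock: 120 - 5P = 6P - 89 ⇒ 209 = 11P ⇒ P = 19, q = 25.
After the shift, demand is qd = 120 - 5P and supply is qs = 5P - 89.
Setting them equal: 120 - 5P = 5P - 89 → 209 = 10P, so P = 20.9 and q = 15.5.
ΔP = 20.9 − 19 = +1.9.

+1.9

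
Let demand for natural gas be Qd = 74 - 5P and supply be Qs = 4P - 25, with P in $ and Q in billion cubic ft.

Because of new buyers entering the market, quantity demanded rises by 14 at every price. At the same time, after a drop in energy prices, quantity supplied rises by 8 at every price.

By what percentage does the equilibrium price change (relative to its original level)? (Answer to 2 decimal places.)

Before the shock: 74 - 5P = 4P - 25 ⇒ 99 = 9P ⇒ P = 11, Q = 19.
After the shift, demand is Qd = 88 - 5P and supply is Qs = 4P - 17.
Clearing the new market: 88 - 5P = 4P - 17, so P = 35/3 ≈ 11.6667 and Q = 89/3 ≈ 29.6667.
%ΔP = (11.6667 − 11) / 11 × 100 = +6.06%.

+6.06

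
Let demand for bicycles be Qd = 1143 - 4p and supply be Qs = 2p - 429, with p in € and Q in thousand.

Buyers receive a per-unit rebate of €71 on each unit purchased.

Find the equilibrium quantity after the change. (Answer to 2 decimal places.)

Solve the original market: 1143 - 4p = 2p - 429, hence p = 262 and Q = 95.
Since buyers' out-of-pocket price is the market price minus the rebate, the effective demand curve becomes Qd = 1427 - 4p.
Setting them equal: 1427 - 4p = 2p - 429 → 1856 = 6p, so p = 928/3 ≈ 309.3333 and Q = 569/3 ≈ 189.6667.

189.67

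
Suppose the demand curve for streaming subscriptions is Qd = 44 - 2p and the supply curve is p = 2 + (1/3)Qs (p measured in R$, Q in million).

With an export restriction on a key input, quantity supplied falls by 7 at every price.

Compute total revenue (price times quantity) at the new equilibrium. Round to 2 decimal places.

241.68

Before the shock: 44 - 2p = 3p - 6 ⇒ 50 = 5p ⇒ p = 10, Q = 24.
The shock moves the curves to Qd = 44 - 2p and Qs = 3p - 13.
Clearing the new market: 44 - 2p = 3p - 13, so p = 11.4 and Q = 21.2.
New expenditure = 11.4 × 21.2 = 241.68.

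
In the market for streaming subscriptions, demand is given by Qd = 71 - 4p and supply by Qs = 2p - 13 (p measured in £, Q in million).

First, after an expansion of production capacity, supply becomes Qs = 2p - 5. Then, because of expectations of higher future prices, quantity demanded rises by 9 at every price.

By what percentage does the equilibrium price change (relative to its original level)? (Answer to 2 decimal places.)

+1.19

Initially, 71 - 4p = 2p - 13, so 84 = 6p and p = 14, Q = 15.
After the shift, demand is Qd = 80 - 4p and supply is Qs = 2p - 5.
New equilibrium: 80 - 4p = 2p - 5 ⇒ 85 = 6p ⇒ p = 85/6 ≈ 14.1667, Q = 70/3 ≈ 23.3333.
%Δp = (14.1667 − 14) / 14 × 100 = +1.19%.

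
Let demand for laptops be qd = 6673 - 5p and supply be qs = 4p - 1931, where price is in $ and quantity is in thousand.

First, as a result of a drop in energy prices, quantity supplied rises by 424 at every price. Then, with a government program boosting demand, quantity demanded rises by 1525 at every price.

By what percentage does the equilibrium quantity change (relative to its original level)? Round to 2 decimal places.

Before the shock: 6673 - 5p = 4p - 1931 ⇒ 8604 = 9p ⇒ p = 956, q = 1893.
With the change applied: demand qd = 8198 - 5p, supply qs = 4p - 1507.
Setting them equal: 8198 - 5p = 4p - 1507 → 9705 = 9p, so p = 3235/3 ≈ 1078.3333 and q = 8419/3 ≈ 2806.3333.
%Δq = (2806.3333 − 1893) / 1893 × 100 = +48.25%.

+48.25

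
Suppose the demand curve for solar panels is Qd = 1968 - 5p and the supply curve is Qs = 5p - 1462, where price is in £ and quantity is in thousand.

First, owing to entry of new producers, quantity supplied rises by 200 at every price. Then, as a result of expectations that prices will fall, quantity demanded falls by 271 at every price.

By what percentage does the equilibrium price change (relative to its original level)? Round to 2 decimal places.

-13.73

Solve the original market: 1968 - 5p = 5p - 1462, hence p = 343 and Q = 253.
The new curves are Qd = 1697 - 5p (demand) and Qs = 5p - 1262 (supply).
Equate the new curves: 1697 - 5p = 5p - 1262, giving 2959 = 10p, p = 295.9, Q = 217.5.
%Δp = (295.9 − 343) / 343 × 100 = -13.73%.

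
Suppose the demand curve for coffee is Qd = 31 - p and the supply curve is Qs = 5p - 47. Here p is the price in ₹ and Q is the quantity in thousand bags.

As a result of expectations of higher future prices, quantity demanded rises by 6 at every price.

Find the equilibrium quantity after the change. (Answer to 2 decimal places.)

Original equilibrium: 31 - p = 5p - 47 gives 78 = 6p, so p = 13 and Q = 18.
The shock moves the curves to Qd = 37 - p and Qs = 5p - 47.
Clearing the new market: 37 - p = 5p - 47, so p = 14 and Q = 23.

23.00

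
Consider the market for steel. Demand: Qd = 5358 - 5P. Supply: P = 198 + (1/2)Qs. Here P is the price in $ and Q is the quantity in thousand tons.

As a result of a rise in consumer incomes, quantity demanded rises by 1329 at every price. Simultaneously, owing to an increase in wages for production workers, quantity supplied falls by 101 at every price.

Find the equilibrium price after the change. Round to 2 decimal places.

1026.29

Before the shock: 5358 - 5P = 2P - 396 ⇒ 5754 = 7P ⇒ P = 822, Q = 1248.
The shock moves the curves to Qd = 6687 - 5P and Qs = 2P - 497.
Equate the new curves: 6687 - 5P = 2P - 497, giving 7184 = 7P, P = 7184/7 ≈ 1026.2857, Q = 10889/7 ≈ 1555.5714.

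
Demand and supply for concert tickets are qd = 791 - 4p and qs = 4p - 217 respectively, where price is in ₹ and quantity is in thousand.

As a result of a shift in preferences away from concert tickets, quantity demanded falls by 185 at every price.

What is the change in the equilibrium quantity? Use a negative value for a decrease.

-92.5

Solve the original market: 791 - 4p = 4p - 217, hence p = 126 and q = 287.
With the change applied: demand qd = 606 - 4p, supply qs = 4p - 217.
Equate the new curves: 606 - 4p = 4p - 217, giving 823 = 8p, p = 102.875, q = 194.5.
Δq = 194.5 − 287 = -92.5.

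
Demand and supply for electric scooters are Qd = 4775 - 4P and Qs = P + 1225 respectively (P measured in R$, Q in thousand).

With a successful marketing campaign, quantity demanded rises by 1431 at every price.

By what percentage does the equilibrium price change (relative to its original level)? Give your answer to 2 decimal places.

Original equilibrium: 4775 - 4P = P + 1225 gives 3550 = 5P, so P = 710 and Q = 1935.
With the change applied: demand Qd = 6206 - 4P, supply Qs = P + 1225.
Setting them equal: 6206 - 4P = P + 1225 → 4981 = 5P, so P = 996.2 and Q = 2221.2.
%ΔP = (996.2 − 710) / 710 × 100 = +40.31%.

+40.31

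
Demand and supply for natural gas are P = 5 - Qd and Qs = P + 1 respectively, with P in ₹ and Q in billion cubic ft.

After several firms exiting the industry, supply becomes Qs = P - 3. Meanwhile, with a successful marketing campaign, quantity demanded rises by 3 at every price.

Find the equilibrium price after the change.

5.5

Initially, 5 - P = P + 1, so 4 = 2P and P = 2, Q = 3.
The new curves are Qd = 8 - P (demand) and Qs = P - 3 (supply).
Clearing the new market: 8 - P = P - 3, so P = 5.5 and Q = 2.5.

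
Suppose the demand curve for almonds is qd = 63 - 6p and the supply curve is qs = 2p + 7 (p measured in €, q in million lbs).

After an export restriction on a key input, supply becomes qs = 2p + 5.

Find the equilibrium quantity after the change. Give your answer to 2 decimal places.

19.50

Initially, 63 - 6p = 2p + 7, so 56 = 8p and p = 7, q = 21.
With the change applied: demand qd = 63 - 6p, supply qs = 2p + 5.
New equilibrium: 63 - 6p = 2p + 5 ⇒ 58 = 8p ⇒ p = 7.25, q = 19.5.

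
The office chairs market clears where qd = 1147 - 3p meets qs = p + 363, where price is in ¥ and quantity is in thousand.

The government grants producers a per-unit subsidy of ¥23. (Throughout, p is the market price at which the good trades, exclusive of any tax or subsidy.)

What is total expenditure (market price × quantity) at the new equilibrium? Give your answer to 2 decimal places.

109631.56

Original equilibrium: 1147 - 3p = p + 363 gives 784 = 4p, so p = 196 and q = 559.
Since sellers receive the price plus the subsidy, the effective supply curve becomes qs = p + 386.
Clearing the new market: 1147 - 3p = p + 386, so p = 190.25 and q = 576.25.
New expenditure = 190.25 × 576.25 = 109631.56.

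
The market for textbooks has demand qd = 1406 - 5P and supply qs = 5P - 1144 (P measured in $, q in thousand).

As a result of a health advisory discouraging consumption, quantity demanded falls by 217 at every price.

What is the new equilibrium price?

233.3

Initially, 1406 - 5P = 5P - 1144, so 2550 = 10P and P = 255, q = 131.
After the shift, demand is qd = 1189 - 5P and supply is qs = 5P - 1144.
New equilibrium: 1189 - 5P = 5P - 1144 ⇒ 2333 = 10P ⇒ P = 233.3, q = 22.5.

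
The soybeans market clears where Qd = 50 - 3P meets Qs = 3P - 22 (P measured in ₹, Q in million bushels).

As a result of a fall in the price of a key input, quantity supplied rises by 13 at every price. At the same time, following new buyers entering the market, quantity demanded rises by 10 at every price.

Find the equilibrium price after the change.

11.5

Original equilibrium: 50 - 3P = 3P - 22 gives 72 = 6P, so P = 12 and Q = 14.
With the change applied: demand Qd = 60 - 3P, supply Qs = 3P - 9.
Setting them equal: 60 - 3P = 3P - 9 → 69 = 6P, so P = 11.5 and Q = 25.5.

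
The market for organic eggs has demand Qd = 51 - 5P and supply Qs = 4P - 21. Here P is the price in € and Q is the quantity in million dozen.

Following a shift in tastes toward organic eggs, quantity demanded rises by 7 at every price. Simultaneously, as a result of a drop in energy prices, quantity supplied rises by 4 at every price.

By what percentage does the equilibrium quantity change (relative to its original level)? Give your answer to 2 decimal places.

Solve the original market: 51 - 5P = 4P - 21, hence P = 8 and Q = 11.
The shock moves the curves to Qd = 58 - 5P and Qs = 4P - 17.
Setting them equal: 58 - 5P = 4P - 17 → 75 = 9P, so P = 25/3 ≈ 8.3333 and Q = 49/3 ≈ 16.3333.
%ΔQ = (16.3333 − 11) / 11 × 100 = +48.48%.

+48.48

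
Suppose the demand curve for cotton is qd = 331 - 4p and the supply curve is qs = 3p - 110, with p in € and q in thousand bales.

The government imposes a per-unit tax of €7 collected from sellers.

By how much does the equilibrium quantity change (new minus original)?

Before the shock: 331 - 4p = 3p - 110 ⇒ 441 = 7p ⇒ p = 63, q = 79.
Since sellers keep the price net of the tax, the effective supply curve becomes qs = 3p - 131.
Equate the new curves: 331 - 4p = 3p - 131, giving 462 = 7p, p = 66, q = 67.
Δq = 67 − 79 = -12.

-12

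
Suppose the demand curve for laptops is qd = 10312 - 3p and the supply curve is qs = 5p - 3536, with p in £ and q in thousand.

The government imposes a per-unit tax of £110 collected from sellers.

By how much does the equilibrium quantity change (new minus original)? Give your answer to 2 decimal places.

Solve the original market: 10312 - 3p = 5p - 3536, hence p = 1731 and q = 5119.
Since sellers keep the price net of the tax, the effective supply curve becomes qs = 5p - 4086.
Setting them equal: 10312 - 3p = 5p - 4086 → 14398 = 8p, so p = 1799.75 and q = 4912.75.
Δq = 4912.75 − 5119 = -206.25.

-206.25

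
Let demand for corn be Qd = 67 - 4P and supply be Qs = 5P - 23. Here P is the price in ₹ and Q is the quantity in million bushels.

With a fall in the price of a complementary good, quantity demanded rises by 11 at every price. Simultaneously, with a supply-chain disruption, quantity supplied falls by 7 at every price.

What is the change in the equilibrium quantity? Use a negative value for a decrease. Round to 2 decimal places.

+3.00

Before the shock: 67 - 4P = 5P - 23 ⇒ 90 = 9P ⇒ P = 10, Q = 27.
With the change applied: demand Qd = 78 - 4P, supply Qs = 5P - 30.
Setting them equal: 78 - 4P = 5P - 30 → 108 = 9P, so P = 12 and Q = 30.
ΔQ = 30 − 27 = +3.00.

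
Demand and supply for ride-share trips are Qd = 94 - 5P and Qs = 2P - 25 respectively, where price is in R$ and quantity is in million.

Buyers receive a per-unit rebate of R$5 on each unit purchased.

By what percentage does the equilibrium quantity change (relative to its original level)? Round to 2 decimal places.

Solve the original market: 94 - 5P = 2P - 25, hence P = 17 and Q = 9.
Since buyers' out-of-pocket price is the market price minus the rebate, the effective demand curve becomes Qd = 119 - 5P.
New equilibrium: 119 - 5P = 2P - 25 ⇒ 144 = 7P ⇒ P = 144/7 ≈ 20.5714, Q = 113/7 ≈ 16.1429.
%ΔQ = (16.1429 − 9) / 9 × 100 = +79.37%.

+79.37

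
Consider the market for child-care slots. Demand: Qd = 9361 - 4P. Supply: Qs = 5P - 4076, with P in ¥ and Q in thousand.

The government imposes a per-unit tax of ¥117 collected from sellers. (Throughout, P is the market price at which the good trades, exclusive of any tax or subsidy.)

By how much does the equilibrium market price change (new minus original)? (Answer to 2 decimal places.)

Solve the original market: 9361 - 4P = 5P - 4076, hence P = 1493 and Q = 3389.
Since sellers keep the price net of the tax, the effective supply curve becomes Qs = 5P - 4661.
Equate the new curves: 9361 - 4P = 5P - 4661, giving 14022 = 9P, P = 1558, Q = 3129.
ΔP = 1558 − 1493 = +65.00.

+65.00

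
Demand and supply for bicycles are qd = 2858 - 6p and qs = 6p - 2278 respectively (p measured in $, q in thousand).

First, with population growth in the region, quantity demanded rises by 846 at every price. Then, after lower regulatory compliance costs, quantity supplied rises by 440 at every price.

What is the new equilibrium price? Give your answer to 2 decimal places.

461.83

Initially, 2858 - 6p = 6p - 2278, so 5136 = 12p and p = 428, q = 290.
The new curves are qd = 3704 - 6p (demand) and qs = 6p - 1838 (supply).
Equate the new curves: 3704 - 6p = 6p - 1838, giving 5542 = 12p, p = 2771/6 ≈ 461.8333, q = 933.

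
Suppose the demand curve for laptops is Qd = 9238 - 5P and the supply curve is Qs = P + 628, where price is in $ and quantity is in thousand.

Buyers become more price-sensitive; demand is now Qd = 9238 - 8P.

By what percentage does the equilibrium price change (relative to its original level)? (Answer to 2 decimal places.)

-33.33

Initially, 9238 - 5P = P + 628, so 8610 = 6P and P = 1435, Q = 2063.
After the shift, demand is Qd = 9238 - 8P and supply is Qs = P + 628.
Clearing the new market: 9238 - 8P = P + 628, so P = 2870/3 ≈ 956.6667 and Q = 4754/3 ≈ 1584.6667.
%ΔP = (956.6667 − 1435) / 1435 × 100 = -33.33%.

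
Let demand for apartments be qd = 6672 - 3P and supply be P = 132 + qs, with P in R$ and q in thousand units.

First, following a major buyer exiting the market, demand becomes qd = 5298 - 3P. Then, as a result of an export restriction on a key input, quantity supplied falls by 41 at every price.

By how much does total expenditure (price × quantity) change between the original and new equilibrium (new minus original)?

Before the shock: 6672 - 3P = P - 132 ⇒ 6804 = 4P ⇒ P = 1701, q = 1569.
The shock moves the curves to qd = 5298 - 3P and qs = P - 173.
Clearing the new market: 5298 - 3P = P - 173, so P = 1367.75 and q = 1194.75.
Expenditure moves from 1701×1569 = 2668869 to 1367.75×1194.75 = 1634119.3125; change = -1034749.6875.

-1034749.6875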